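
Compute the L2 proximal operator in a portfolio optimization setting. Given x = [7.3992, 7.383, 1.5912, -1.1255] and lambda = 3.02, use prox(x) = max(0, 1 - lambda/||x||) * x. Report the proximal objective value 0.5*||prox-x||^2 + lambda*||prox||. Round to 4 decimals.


Step 1: Compute ||x||.
||x|| = 10.6328
Step 2: Compute scaling factor.
scale = max(0, 1 - 3.02/10.6328) = 0.716
Step 3: prox(x) = [5.2976, 5.286, 1.1393, -0.8058]
||prox(x)|| = 7.6128
Step 4: Proximal objective.
0.5*||prox-x||^2 = 4.5602
lambda*||prox|| = 22.9907
Total = 27.5507


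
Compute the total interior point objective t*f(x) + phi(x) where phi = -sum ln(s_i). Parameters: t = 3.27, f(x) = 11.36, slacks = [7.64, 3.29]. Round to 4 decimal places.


Step 1: Compute log-barrier.
ln values: [2.0334, 1.1909]
phi = -(2.0334 + 1.1909) = -3.2243
Step 2: Compute augmented objective.
t*f(x) = 3.27*11.36 = 37.1472
Total = 37.1472 - 3.2243 = 33.9229


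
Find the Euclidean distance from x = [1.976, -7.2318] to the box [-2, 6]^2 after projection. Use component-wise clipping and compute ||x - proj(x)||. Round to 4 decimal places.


Project each component onto [-2, 6].
clip(1.976) = 1.976, clip(-7.2318) = -2.0
Projection = [1.976, -2.0]
Squared diffs: [0.0, 27.3717]
Distance = sqrt(27.3717) = 5.2318


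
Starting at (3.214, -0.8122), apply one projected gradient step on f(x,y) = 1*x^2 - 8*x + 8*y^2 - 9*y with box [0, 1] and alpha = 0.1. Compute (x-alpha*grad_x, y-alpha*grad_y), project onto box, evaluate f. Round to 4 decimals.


Step 1: Compute gradient at (3.214, -0.8122).
grad_x = 2*1*3.214 - 8 = -1.572
grad_y = 2*8*-0.8122 - 9 = -21.9952
Step 2: Gradient step.
x_raw = 3.214 - 0.1*-1.572 = 3.3712
y_raw = -0.8122 - 0.1*-21.9952 = 1.3873
Step 3: Project onto [0, 1].
x_proj = clip(3.3712) = 1.0
y_proj = clip(1.3873) = 1.0
Step 4: Evaluate f.
f(1.0, 1.0) = -8.0


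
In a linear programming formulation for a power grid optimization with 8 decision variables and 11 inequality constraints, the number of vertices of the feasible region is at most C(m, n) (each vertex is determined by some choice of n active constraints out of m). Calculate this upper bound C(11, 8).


Each vertex corresponds to some choice of n active constraints out of m, so the number of vertices is at most C(m, n) = m! / (n!(m-n)!).
m = 11, n = 8
Numerator: 11 * 10 * 9 * 8 * 7 * 6 * 5 * 4
Denominator: 8! = 40320
C(11, 8) = 165


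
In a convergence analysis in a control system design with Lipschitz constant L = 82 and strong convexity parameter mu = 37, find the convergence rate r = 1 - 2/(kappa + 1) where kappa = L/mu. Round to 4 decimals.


Step 1: Compute the condition number.
kappa = L/mu = 82/37 = 2.2162
Step 2: Compute the convergence rate.
r = 1 - 2/(kappa + 1) = 1 - 2*mu/(L + mu) = (L - mu)/(L + mu) = 45/119 = 0.3782


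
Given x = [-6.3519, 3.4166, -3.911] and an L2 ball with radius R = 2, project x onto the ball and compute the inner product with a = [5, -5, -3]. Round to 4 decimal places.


Step 1: Compute ||x|| (intermediates to 6 decimals).
||x|| = sqrt((-6.3519)^2 + 3.4166^2 + (-3.911)^2) = 8.204615
Step 2: Project.
Since ||x|| > R, scale = R/||x|| = 2/8.204615 = 0.243765, proj(x) = scale * x
proj(x) = [-1.548371, 0.832847, -0.953365]
Step 3: Dot product.
a^T * proj(x) = 5*(-1.548371) - 5*0.832847 - 3*(-0.953365) = -9.046


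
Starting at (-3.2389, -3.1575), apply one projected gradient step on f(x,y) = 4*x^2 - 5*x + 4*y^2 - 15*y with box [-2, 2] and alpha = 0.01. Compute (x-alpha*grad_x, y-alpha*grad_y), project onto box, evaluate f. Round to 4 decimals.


Step 1: Compute gradient at (-3.2389, -3.1575).
grad_x = 2*4*-3.2389 - 5 = -30.9112
grad_y = 2*4*-3.1575 - 15 = -40.26
Step 2: Gradient step.
x_raw = -3.2389 - 0.01*-30.9112 = -2.9298
y_raw = -3.1575 - 0.01*-40.26 = -2.7549
Step 3: Project onto [-2, 2].
x_proj = clip(-2.9298) = -2.0
y_proj = clip(-2.7549) = -2.0
Step 4: Evaluate f.
f(-2.0, -2.0) = 72.0


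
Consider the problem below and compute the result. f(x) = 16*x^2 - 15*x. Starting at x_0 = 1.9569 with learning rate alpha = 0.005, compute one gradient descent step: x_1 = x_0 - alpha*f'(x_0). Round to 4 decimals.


We compute the gradient at x_0 and apply the update.
f'(x) = 32*x - 15
f'(1.9569) = 32*1.9569 - 15 = 47.6208
x_1 = 1.9569 - 0.005*47.6208 = 1.7188


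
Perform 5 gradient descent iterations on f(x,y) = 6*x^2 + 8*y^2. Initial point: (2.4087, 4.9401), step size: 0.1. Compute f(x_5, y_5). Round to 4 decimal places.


Gradient descent on f(x,y) = 6*x^2 + 8*y^2.
Starting point: (2.4087, 4.9401), alpha = 0.1
Step 1: grad_x = 2*6*2.4087 = 28.9044, grad_y = 2*8*4.9401 = 79.0416
  x_1 = 2.4087 - 0.1*28.9044 = -0.4817
  y_1 = 4.9401 - 0.1*79.0416 = -2.9641
Step 2: grad_x = 2*6*-0.4817 = -5.7809, grad_y = 2*8*-2.9641 = -47.425
  x_2 = -0.4817 - 0.1*-5.7809 = 0.0963
  y_2 = -2.9641 - 0.1*-47.425 = 1.7784
Step 3: grad_x = 2*6*0.0963 = 1.1562, grad_y = 2*8*1.7784 = 28.455
  x_3 = 0.0963 - 0.1*1.1562 = -0.0193
  y_3 = 1.7784 - 0.1*28.455 = -1.0671
Step 4: grad_x = 2*6*-0.0193 = -0.2312, grad_y = 2*8*-1.0671 = -17.073
  x_4 = -0.0193 - 0.1*-0.2312 = 0.0039
  y_4 = -1.0671 - 0.1*-17.073 = 0.6402
Step 5: grad_x = 2*6*0.0039 = 0.0462, grad_y = 2*8*0.6402 = 10.2438
  x_5 = 0.0039 - 0.1*0.0462 = -0.0008
  y_5 = 0.6402 - 0.1*10.2438 = -0.3841
f(-0.0008, -0.3841) = 6*(-0.0008)^2 + 8*(-0.3841)^2 = 1.1805


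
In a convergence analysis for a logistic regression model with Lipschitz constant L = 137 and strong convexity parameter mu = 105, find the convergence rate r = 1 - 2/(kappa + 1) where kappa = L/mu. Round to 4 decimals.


Step 1: Compute the condition number.
kappa = L/mu = 137/105 = 1.3048
Step 2: Compute the convergence rate.
r = 1 - 2/(kappa + 1) = 1 - 2*mu/(L + mu) = (L - mu)/(L + mu) = 32/242 = 0.1322


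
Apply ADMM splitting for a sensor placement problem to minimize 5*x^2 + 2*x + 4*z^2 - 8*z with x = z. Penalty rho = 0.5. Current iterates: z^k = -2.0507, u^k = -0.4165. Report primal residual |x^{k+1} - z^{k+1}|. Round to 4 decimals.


ADMM iteration with rho = 0.5, z^k = -2.0507, u^k = -0.4165
Step 1: x-update.
Minimize 5*x^2 + 2*x + (0.5/2)*(x + 2.0507 - 0.4165)^2
FOC: (2*5 + 0.5)*x = -2 + 0.5*(-2.0507 + 0.4165)
x^{k+1} = -0.2683
Step 2: z-update.
Minimize 4*z^2 - 8*z + (0.5/2)*(-0.2683 - z - 0.4165)^2
FOC: (2*4 + 0.5)*z = 8 + 0.5*(-0.2683 - 0.4165)
z^{k+1} = 0.9009
Step 3: u-update.
u^{k+1} = -0.4165 - 0.2683 - 0.9009 = -1.5857
Step 4: Primal residual = |-0.2683 - 0.9009| = 1.1692


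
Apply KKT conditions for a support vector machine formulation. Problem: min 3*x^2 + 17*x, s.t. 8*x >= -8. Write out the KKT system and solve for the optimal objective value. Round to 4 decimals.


Step 1: Try lambda = 0 (constraint inactive).
x_unc = -17/(2*3) = -2.8333
Check: 8*-2.8333 = -22.6664 < -8 -- violated!
Step 2: Constraint must be active: 8*x = -8
x* = -8/8 = -1.0
lambda = (2*3*(-1.0) + 17)/8 = 1.375
Step 3: Compute optimal value.
f(x*) = 3*(-1.0)^2 + 17*(-1.0) = -14.0


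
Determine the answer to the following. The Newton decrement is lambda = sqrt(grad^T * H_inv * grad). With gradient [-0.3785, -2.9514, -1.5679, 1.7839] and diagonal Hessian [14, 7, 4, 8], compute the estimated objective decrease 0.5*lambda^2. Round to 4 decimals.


Step 1: H is diagonal, so H^(-1) * g = [-0.027, -0.4216, -0.392, 0.223].
Step 2: g^T H^(-1) g = sum_i g_i^2 / H_ii
  = (-0.3785)^2/14 + (-2.9514)^2/7 + (-1.5679)^2/4 + (1.7839)^2/8
  = 0.0102 + 1.2444 + 0.6146 + 0.3978 = 2.267
Step 3: Objective decrease = 0.5 * g^T H^(-1) g = 1.1335


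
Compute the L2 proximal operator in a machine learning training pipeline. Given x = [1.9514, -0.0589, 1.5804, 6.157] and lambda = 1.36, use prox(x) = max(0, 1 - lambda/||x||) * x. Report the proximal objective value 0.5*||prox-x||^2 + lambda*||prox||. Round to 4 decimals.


Step 1: Compute ||x||.
||x|| = 6.6496
Step 2: Compute scaling factor.
scale = max(0, 1 - 1.36/6.6496) = 0.7955
Step 3: prox(x) = [1.5523, -0.0469, 1.2572, 4.8978]
||prox(x)|| = 5.2896
Step 4: Proximal objective.
0.5*||prox-x||^2 = 0.9248
lambda*||prox|| = 7.1939
Total = 8.1187


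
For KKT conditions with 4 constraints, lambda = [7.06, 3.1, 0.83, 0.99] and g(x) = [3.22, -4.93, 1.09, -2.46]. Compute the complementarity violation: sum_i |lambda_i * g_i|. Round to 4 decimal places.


KKT complementary slackness check:
lambda_1 * g_1 = 7.06 * 3.22 = 22.7332
lambda_2 * g_2 = 3.1 * -4.93 = -15.283
lambda_3 * g_3 = 0.83 * 1.09 = 0.9047
lambda_4 * g_4 = 0.99 * -2.46 = -2.4354
Total violation = 22.7332 + 15.283 + 0.9047 + 2.4354 = 41.3563


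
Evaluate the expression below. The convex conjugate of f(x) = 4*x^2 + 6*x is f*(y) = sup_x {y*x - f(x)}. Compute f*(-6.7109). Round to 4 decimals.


f*(y) = sup_x {y*x - a*x^2 - b*x} = sup_x {(y-b)*x - a*x^2}
FOC: (y - b) - 2a*x = 0 => x* = (y - b)/(2a)
x* = (-6.7109 - 6)/(2*4) = -1.5889
f*(-6.7109) = (y-b)^2/(4a) = (-6.7109 - 6)^2/(4*4)
= 161.567/16 = 10.0979


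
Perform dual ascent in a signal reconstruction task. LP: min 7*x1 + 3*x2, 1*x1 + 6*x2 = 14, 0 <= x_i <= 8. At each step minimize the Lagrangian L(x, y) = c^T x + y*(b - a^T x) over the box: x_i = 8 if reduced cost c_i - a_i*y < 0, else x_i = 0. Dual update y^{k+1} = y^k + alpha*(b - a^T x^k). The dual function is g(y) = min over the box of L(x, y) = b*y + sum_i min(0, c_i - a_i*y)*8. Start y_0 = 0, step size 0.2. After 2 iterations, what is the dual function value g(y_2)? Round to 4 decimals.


Dual ascent for LP: min 7*x1 + 3*x2, 1*x1 + 6*x2 = 14, 0 <= x_i <= 8
Step 1: y^k = 0.0, reduced costs: (7.0, 3.0)
  x^k = (0.0, 0.0), subgradient = b - a^T x = 14.0
  y^{k+1} = 0.0 + 0.2*14.0 = 2.8
Step 2: y^k = 2.8, reduced costs: (4.2, -13.8)
  x^k = (0.0, 8.0), subgradient = b - a^T x = -34.0
  y^{k+1} = 2.8 + 0.2*-34.0 = -4.0
Dual objective at y_2 = -4.0: reduced costs (11.0, 27.0), box minimizer x = (0.0, 0.0)
g(y_2) = b*y + (c1 - a1*y)*x1 + (c2 - a2*y)*x2 = 14*(-4.0) + 11.0*0.0 + 27.0*0.0 = -56.0 + 0.0 + 0.0 = -56.0


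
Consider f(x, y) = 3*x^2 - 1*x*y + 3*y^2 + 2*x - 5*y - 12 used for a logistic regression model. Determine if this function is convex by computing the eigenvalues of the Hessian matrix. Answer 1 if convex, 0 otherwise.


The Hessian of f(x,y) = 3*x^2 - 1*x*y + 3*y^2 + 2*x - 5*y - 12 is:
H = [[6, -1], [-1, 6]]
Trace = 6 + 6 = 12
Determinant = 6*6 - (-1)^2 = 35
Discriminant = (12)^2 - 4*35 = 4.0
Eigenvalues: lambda_1 = 5.0, lambda_2 = 7.0
The function is convex.

1


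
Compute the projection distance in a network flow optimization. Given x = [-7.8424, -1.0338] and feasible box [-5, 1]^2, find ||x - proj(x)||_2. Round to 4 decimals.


Project each component onto [-5, 1].
clip(-7.8424) = -5.0, clip(-1.0338) = -1.0338
Projection = [-5.0, -1.0338]
Squared diffs: [8.0792, 0.0]
Distance = sqrt(8.0792) = 2.8424


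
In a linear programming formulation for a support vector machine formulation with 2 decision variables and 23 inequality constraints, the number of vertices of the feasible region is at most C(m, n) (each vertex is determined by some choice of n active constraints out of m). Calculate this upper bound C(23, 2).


Each vertex corresponds to some choice of n active constraints out of m, so the number of vertices is at most C(m, n) = m! / (n!(m-n)!).
m = 23, n = 2
Numerator: 23 * 22
Denominator: 2! = 2
C(23, 2) = 253


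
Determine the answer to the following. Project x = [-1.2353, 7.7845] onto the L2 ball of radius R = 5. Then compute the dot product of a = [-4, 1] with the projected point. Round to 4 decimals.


Step 1: Compute ||x|| (intermediates to 6 decimals).
||x|| = sqrt((-1.2353)^2 + 7.7845^2) = 7.881904
Step 2: Project.
Since ||x|| > R, scale = R/||x|| = 5/7.881904 = 0.634364, proj(x) = scale * x
proj(x) = [-0.78363, 4.938207]
Step 3: Dot product.
a^T * proj(x) = -4*(-0.78363) + 1*4.938207 = 8.0727


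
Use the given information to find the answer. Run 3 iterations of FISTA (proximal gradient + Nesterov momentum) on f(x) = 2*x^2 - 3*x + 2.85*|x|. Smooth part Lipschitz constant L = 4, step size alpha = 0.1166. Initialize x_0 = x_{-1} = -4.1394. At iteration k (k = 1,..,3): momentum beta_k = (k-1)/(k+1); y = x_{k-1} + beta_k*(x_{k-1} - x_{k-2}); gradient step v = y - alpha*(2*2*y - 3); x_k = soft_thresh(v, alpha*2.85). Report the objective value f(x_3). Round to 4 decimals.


FISTA on f(x) = 2*x^2 - 3*x + 2.85*|x|
L = 4, alpha = 0.1166
Iteration 1: beta = 0.0, y = -4.1394 + 0.0*(-4.1394 + 4.1394) = -4.1394
  grad(y) = -19.5576, v = y - alpha*grad = -1.859
  prox(v) = soft_thresh(-1.859, 0.3323) = -1.5267
Iteration 2: beta = 0.3333, y = -1.5267 + 0.3333*(-1.5267 + 4.1394) = -0.6558
  grad(y) = -5.6231, v = y - alpha*grad = -0.0001
  prox(v) = soft_thresh(-0.0001, 0.3323) = 0.0
Iteration 3: beta = 0.5, y = 0.0 + 0.5*(0.0 + 1.5267) = 0.7633
  grad(y) = 0.0533, v = y - alpha*grad = 0.7571
  prox(v) = soft_thresh(0.7571, 0.3323) = 0.4248
f(x_3) = 2*0.4248^2 - 3*0.4248 + 2.85*|0.4248| = 0.2972


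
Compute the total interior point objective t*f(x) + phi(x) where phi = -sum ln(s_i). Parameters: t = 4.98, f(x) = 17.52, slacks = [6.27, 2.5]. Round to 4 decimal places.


Step 1: Compute log-barrier.
ln values: [1.8358, 0.9163]
phi = -(1.8358 + 0.9163) = -2.7521
Step 2: Compute augmented objective.
t*f(x) = 4.98*17.52 = 87.2496
Total = 87.2496 - 2.7521 = 84.4975


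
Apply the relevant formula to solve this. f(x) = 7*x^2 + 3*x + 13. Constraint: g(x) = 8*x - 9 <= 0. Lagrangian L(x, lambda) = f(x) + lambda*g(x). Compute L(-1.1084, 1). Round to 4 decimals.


Step 1: Evaluate f(x).
f(-1.1084) = 7*(-1.1084)^2 + 3*(-1.1084) + 13 = 18.2747
Step 2: Evaluate g(x).
g(-1.1084) = 8*-1.1084 - 9 = -17.8672
Step 3: Compute Lagrangian.
L = 18.2747 + 1*-17.8672 = 0.4075


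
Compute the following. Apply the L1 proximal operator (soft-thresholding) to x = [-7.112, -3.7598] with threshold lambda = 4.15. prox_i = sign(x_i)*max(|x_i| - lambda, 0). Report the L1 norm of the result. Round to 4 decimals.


Soft-thresholding with lambda = 4.15:
prox(-7.112) = sign(-7.112)*max(|-7.112| - 4.15, 0) = -2.962
prox(-3.7598) = sign(-3.7598)*max(|-3.7598| - 4.15, 0) = 0.0
prox(x) = [-2.962, 0.0]
||prox(x)||_1 = 2.962 + 0.0 = 2.962


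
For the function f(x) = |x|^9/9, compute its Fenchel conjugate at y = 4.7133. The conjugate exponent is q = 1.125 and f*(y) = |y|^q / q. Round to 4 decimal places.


The conjugate exponent q satisfies 1/p + 1/q = 1.
p = 9, so q = 9/(9 - 1) = 1.125
|y|^q = 4.7133^1.125 = 5.7212
f*(4.7133) = 5.7212 / 1.125 = 5.0856


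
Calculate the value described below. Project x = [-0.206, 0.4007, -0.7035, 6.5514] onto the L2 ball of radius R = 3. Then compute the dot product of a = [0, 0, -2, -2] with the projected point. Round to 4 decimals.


Step 1: Compute ||x|| (intermediates to 6 decimals).
||x|| = sqrt((-0.206)^2 + 0.4007^2 + (-0.7035)^2 + 6.5514^2) = 6.604449
Step 2: Project.
Since ||x|| > R, scale = R/||x|| = 3/6.604449 = 0.454239, proj(x) = scale * x
proj(x) = [-0.093573, 0.182014, -0.319557, 2.975901]
Step 3: Dot product.
a^T * proj(x) = 0*(-0.093573) + 0*0.182014 - 2*(-0.319557) - 2*2.975901 = -5.3127


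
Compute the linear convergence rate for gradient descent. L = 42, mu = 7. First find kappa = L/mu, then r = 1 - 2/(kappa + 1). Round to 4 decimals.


Step 1: Compute the condition number.
kappa = L/mu = 42/7 = 6.0
Step 2: Compute the convergence rate.
r = 1 - 2/(kappa + 1) = 1 - 2*mu/(L + mu) = (L - mu)/(L + mu) = 35/49 = 0.7143


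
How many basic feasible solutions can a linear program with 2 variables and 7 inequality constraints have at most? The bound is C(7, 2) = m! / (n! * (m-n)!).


Each vertex corresponds to some choice of n active constraints out of m, so the number of vertices is at most C(m, n) = m! / (n!(m-n)!).
m = 7, n = 2
Numerator: 7 * 6
Denominator: 2! = 2
C(7, 2) = 21


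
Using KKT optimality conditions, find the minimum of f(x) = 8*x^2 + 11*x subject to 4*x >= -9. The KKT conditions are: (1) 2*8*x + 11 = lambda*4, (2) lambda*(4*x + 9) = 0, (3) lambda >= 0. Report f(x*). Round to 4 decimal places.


Step 1: Try lambda = 0 (constraint inactive).
Stationarity: 2*8*x + 11 = 0
x* = -11/(2*8) = -0.6875
Check constraint: 4*-0.6875 = -2.75 >= -9 -- satisfied.
Step 2: Compute optimal value.
f(x*) = 8*(-0.6875)^2 + 11*(-0.6875) = -3.7813


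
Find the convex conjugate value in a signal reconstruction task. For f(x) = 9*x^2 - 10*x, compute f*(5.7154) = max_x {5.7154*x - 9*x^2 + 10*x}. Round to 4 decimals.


f*(y) = sup_x {y*x - a*x^2 - b*x} = sup_x {(y-b)*x - a*x^2}
FOC: (y - b) - 2a*x = 0 => x* = (y - b)/(2a)
x* = (5.7154 + 10)/(2*9) = 0.8731
f*(5.7154) = (y-b)^2/(4a) = (5.7154 + 10)^2/(4*9)
= 246.9738/36 = 6.8604


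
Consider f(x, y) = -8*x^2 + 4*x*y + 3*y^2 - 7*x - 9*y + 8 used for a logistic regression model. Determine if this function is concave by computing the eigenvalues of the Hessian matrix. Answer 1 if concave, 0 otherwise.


The Hessian of f(x,y) = -8*x^2 + 4*x*y + 3*y^2 - 7*x - 9*y + 8 is:
H = [[-16, 4], [4, 6]]
Trace = -16 + 6 = -10
Determinant = -16*6 - (4)^2 = -112
Discriminant = (-10)^2 - 4*-112 = 548.0
Eigenvalues: lambda_1 = -16.7047, lambda_2 = 6.7047
The function is not concave.

0


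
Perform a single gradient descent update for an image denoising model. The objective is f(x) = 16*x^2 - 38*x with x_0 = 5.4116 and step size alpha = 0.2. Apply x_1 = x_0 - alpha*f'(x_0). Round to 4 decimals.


We compute the gradient at x_0 and apply the update.
f'(x) = 32*x - 38
f'(5.4116) = 32*5.4116 - 38 = 135.1712
x_1 = 5.4116 - 0.2*135.1712 = -21.6226


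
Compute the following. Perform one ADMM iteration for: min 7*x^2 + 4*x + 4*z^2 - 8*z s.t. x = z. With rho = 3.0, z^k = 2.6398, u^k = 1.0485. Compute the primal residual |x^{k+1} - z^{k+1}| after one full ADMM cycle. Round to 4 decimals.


ADMM iteration with rho = 3.0, z^k = 2.6398, u^k = 1.0485
Step 1: x-update.
Minimize 7*x^2 + 4*x + (3.0/2)*(x - 2.6398 + 1.0485)^2
FOC: (2*7 + 3.0)*x = -4 + 3.0*(2.6398 - 1.0485)
x^{k+1} = 0.0455
Step 2: z-update.
Minimize 4*z^2 - 8*z + (3.0/2)*(0.0455 - z + 1.0485)^2
FOC: (2*4 + 3.0)*z = 8 + 3.0*(0.0455 + 1.0485)
z^{k+1} = 1.0256
Step 3: u-update.
u^{k+1} = 1.0485 + 0.0455 - 1.0256 = 0.0684
Step 4: Primal residual = |0.0455 - 1.0256| = 0.9801


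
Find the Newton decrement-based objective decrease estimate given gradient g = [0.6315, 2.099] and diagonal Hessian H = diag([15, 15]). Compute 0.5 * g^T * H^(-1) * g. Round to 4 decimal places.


Step 1: H is diagonal, so H^(-1) * g = [0.0421, 0.1399].
Step 2: g^T H^(-1) g = sum_i g_i^2 / H_ii
  = (0.6315)^2/15 + (2.099)^2/15
  = 0.0266 + 0.2937 = 0.3203
Step 3: Objective decrease = 0.5 * g^T H^(-1) g = 0.1602


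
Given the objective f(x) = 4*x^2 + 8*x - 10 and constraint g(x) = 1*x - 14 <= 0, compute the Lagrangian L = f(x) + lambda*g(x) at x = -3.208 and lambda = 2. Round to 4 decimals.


Step 1: Evaluate f(x).
f(-3.208) = 4*(-3.208)^2 + 8*(-3.208) - 10 = 5.5011
Step 2: Evaluate g(x).
g(-3.208) = 1*-3.208 - 14 = -17.208
Step 3: Compute Lagrangian.
L = 5.5011 + 2*-17.208 = -28.9149


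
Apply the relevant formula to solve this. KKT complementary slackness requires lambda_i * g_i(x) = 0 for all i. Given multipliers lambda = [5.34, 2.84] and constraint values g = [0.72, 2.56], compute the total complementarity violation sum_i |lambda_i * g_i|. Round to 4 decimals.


KKT complementary slackness check:
lambda_1 * g_1 = 5.34 * 0.72 = 3.8448
lambda_2 * g_2 = 2.84 * 2.56 = 7.2704
Total violation = 3.8448 + 7.2704 = 11.1152


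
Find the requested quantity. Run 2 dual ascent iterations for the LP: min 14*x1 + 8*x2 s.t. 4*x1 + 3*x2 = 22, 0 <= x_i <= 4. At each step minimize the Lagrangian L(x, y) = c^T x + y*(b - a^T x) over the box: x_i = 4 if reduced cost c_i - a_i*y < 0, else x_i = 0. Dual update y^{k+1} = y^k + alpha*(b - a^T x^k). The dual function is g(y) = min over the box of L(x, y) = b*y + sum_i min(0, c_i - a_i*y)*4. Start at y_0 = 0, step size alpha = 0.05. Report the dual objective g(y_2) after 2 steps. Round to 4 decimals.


Dual ascent for LP: min 14*x1 + 8*x2, 4*x1 + 3*x2 = 22, 0 <= x_i <= 4
Step 1: y^k = 0.0, reduced costs: (14.0, 8.0)
  x^k = (0.0, 0.0), subgradient = b - a^T x = 22.0
  y^{k+1} = 0.0 + 0.05*22.0 = 1.1
Step 2: y^k = 1.1, reduced costs: (9.6, 4.7)
  x^k = (0.0, 0.0), subgradient = b - a^T x = 22.0
  y^{k+1} = 1.1 + 0.05*22.0 = 2.2
Dual objective at y_2 = 2.2: reduced costs (5.2, 1.4), box minimizer x = (0.0, 0.0)
g(y_2) = b*y + (c1 - a1*y)*x1 + (c2 - a2*y)*x2 = 22*2.2 + 5.2*0.0 + 1.4*0.0 = 48.4 + 0.0 + 0.0 = 48.4


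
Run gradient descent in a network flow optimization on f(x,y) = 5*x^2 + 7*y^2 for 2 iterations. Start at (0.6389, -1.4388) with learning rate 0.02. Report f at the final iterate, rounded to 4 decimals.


Gradient descent on f(x,y) = 5*x^2 + 7*y^2.
Starting point: (0.6389, -1.4388), alpha = 0.02
Step 1: grad_x = 2*5*0.6389 = 6.389, grad_y = 2*7*-1.4388 = -20.1432
  x_1 = 0.6389 - 0.02*6.389 = 0.5111
  y_1 = -1.4388 - 0.02*-20.1432 = -1.0359
Step 2: grad_x = 2*5*0.5111 = 5.1112, grad_y = 2*7*-1.0359 = -14.5031
  x_2 = 0.5111 - 0.02*5.1112 = 0.4089
  y_2 = -1.0359 - 0.02*-14.5031 = -0.7459
f(0.4089, -0.7459) = 5*0.4089^2 + 7*(-0.7459)^2 = 4.7303


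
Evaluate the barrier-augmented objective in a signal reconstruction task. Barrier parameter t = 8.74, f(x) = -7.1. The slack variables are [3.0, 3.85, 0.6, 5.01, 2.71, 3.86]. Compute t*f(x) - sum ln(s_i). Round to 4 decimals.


Step 1: Compute log-barrier.
ln values: [1.0986, 1.3481, -0.5108, 1.6114, 0.9969, 1.3507]
phi = -(1.0986 + 1.3481 - 0.5108 + 1.6114 + 0.9969 + 1.3507) = -5.8949
Step 2: Compute augmented objective.
t*f(x) = 8.74*-7.1 = -62.054
Total = -62.054 - 5.8949 = -67.9489


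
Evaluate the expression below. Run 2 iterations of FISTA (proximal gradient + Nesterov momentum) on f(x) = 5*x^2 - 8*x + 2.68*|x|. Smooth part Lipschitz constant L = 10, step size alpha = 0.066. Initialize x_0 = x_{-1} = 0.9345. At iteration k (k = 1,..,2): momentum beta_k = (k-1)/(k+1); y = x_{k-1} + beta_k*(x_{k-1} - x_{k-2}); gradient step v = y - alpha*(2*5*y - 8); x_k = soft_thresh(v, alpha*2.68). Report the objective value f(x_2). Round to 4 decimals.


FISTA on f(x) = 5*x^2 - 8*x + 2.68*|x|
L = 10, alpha = 0.066
Iteration 1: beta = 0.0, y = 0.9345 + 0.0*(0.9345 - 0.9345) = 0.9345
  grad(y) = 1.345, v = y - alpha*grad = 0.8457
  prox(v) = soft_thresh(0.8457, 0.1769) = 0.6689
Iteration 2: beta = 0.3333, y = 0.6689 + 0.3333*(0.6689 - 0.9345) = 0.5803
  grad(y) = -2.197, v = y - alpha*grad = 0.7253
  prox(v) = soft_thresh(0.7253, 0.1769) = 0.5484
f(x_2) = 5*0.5484^2 - 8*0.5484 + 2.68*|0.5484| = -1.4138


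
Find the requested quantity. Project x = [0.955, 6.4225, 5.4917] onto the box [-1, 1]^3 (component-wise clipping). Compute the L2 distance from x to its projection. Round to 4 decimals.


Project each component onto [-1, 1].
clip(0.955) = 0.955, clip(6.4225) = 1.0, clip(5.4917) = 1.0
Projection = [0.955, 1.0, 1.0]
Squared diffs: [0.0, 29.4035, 20.1754]
Distance = sqrt(49.5789) = 7.0412


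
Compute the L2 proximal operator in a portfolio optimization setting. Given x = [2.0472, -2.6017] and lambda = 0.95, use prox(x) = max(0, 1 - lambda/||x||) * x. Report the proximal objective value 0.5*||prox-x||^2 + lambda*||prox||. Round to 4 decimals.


Step 1: Compute ||x||.
||x|| = 3.3106
Step 2: Compute scaling factor.
scale = max(0, 1 - 0.95/3.3106) = 0.713
Step 3: prox(x) = [1.4597, -1.8551]
||prox(x)|| = 2.3606
Step 4: Proximal objective.
0.5*||prox-x||^2 = 0.4513
lambda*||prox|| = 2.2426
Total = 2.6938


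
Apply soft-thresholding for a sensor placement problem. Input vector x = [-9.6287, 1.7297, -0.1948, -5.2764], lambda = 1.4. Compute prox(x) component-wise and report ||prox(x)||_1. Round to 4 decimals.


Soft-thresholding with lambda = 1.4:
prox(-9.6287) = sign(-9.6287)*max(|-9.6287| - 1.4, 0) = -8.2287
prox(1.7297) = sign(1.7297)*max(|1.7297| - 1.4, 0) = 0.3297
prox(-0.1948) = sign(-0.1948)*max(|-0.1948| - 1.4, 0) = 0.0
prox(-5.2764) = sign(-5.2764)*max(|-5.2764| - 1.4, 0) = -3.8764
prox(x) = [-8.2287, 0.3297, 0.0, -3.8764]
||prox(x)||_1 = 8.2287 + 0.3297 + 0.0 + 3.8764 = 12.4348


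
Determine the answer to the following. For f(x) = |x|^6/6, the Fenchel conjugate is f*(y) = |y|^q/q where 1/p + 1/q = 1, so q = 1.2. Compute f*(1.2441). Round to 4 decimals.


The conjugate exponent q satisfies 1/p + 1/q = 1.
p = 6, so q = 6/(6 - 1) = 1.2
|y|^q = 1.2441^1.2 = 1.2996
f*(1.2441) = 1.2996 / 1.2 = 1.083


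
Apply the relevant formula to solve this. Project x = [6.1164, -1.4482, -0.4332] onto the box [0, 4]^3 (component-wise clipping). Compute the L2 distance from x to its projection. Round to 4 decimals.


Project each component onto [0, 4].
clip(6.1164) = 4.0, clip(-1.4482) = 0.0, clip(-0.4332) = 0.0
Projection = [4.0, 0.0, 0.0]
Squared diffs: [4.4791, 2.0973, 0.1877]
Distance = sqrt(6.7641) = 2.6008


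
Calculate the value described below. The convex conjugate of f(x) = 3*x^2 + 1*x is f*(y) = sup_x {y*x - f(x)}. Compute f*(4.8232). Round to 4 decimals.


f*(y) = sup_x {y*x - a*x^2 - b*x} = sup_x {(y-b)*x - a*x^2}
FOC: (y - b) - 2a*x = 0 => x* = (y - b)/(2a)
x* = (4.8232 - 1)/(2*3) = 0.6372
f*(4.8232) = (y-b)^2/(4a) = (4.8232 - 1)^2/(4*3)
= 14.6169/12 = 1.2181


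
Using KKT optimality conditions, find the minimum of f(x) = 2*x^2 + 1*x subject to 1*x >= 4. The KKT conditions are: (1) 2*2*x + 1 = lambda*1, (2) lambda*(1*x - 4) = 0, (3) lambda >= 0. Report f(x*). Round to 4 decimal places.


Step 1: Try lambda = 0 (constraint inactive).
x_unc = -1/(2*2) = -0.25
Check: 1*-0.25 = -0.25 < 4 -- violated!
Step 2: Constraint must be active: 1*x = 4
x* = 4/1 = 4.0
lambda = (2*2*4.0 + 1)/1 = 17.0
Step 3: Compute optimal value.
f(x*) = 2*4.0^2 + 1*4.0 = 36.0


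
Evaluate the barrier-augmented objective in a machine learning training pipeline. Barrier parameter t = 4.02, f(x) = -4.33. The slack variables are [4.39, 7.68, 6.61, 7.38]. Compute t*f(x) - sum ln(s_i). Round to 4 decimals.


Step 1: Compute log-barrier.
ln values: [1.4793, 2.0386, 1.8886, 1.9988]
phi = -(1.4793 + 2.0386 + 1.8886 + 1.9988) = -7.4053
Step 2: Compute augmented objective.
t*f(x) = 4.02*-4.33 = -17.4066
Total = -17.4066 - 7.4053 = -24.8119


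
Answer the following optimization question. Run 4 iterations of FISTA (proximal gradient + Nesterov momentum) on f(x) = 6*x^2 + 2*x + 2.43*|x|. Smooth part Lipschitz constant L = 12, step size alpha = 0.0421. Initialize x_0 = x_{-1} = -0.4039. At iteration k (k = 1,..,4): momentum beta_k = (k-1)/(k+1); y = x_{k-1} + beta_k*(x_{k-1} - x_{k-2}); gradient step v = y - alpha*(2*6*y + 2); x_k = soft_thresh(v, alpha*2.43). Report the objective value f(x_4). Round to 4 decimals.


FISTA on f(x) = 6*x^2 + 2*x + 2.43*|x|
L = 12, alpha = 0.0421
Iteration 1: beta = 0.0, y = -0.4039 + 0.0*(-0.4039 + 0.4039) = -0.4039
  grad(y) = -2.8468, v = y - alpha*grad = -0.284
  prox(v) = soft_thresh(-0.284, 0.1023) = -0.1817
Iteration 2: beta = 0.3333, y = -0.1817 + 0.3333*(-0.1817 + 0.4039) = -0.1077
  grad(y) = 0.7077, v = y - alpha*grad = -0.1375
  prox(v) = soft_thresh(-0.1375, 0.1023) = -0.0352
Iteration 3: beta = 0.5, y = -0.0352 + 0.5*(-0.0352 + 0.1817) = 0.0381
  grad(y) = 2.4572, v = y - alpha*grad = -0.0654
  prox(v) = soft_thresh(-0.0654, 0.1023) = 0.0
Iteration 4: beta = 0.6, y = 0.0 + 0.6*(0.0 + 0.0352) = 0.0211
  grad(y) = 2.2533, v = y - alpha*grad = -0.0738
  prox(v) = soft_thresh(-0.0738, 0.1023) = 0.0
f(x_4) = 6*0.0^2 + 2*0.0 + 2.43*|0.0| = 0.0


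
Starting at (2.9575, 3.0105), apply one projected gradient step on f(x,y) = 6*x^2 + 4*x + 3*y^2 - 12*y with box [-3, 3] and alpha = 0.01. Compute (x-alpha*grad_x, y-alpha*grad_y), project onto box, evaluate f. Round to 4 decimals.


Step 1: Compute gradient at (2.9575, 3.0105).
grad_x = 2*6*2.9575 + 4 = 39.49
grad_y = 2*3*3.0105 - 12 = 6.063
Step 2: Gradient step.
x_raw = 2.9575 - 0.01*39.49 = 2.5626
y_raw = 3.0105 - 0.01*6.063 = 2.9499
Step 3: Project onto [-3, 3].
x_proj = clip(2.5626) = 2.5626
y_proj = clip(2.9499) = 2.9499
Step 4: Evaluate f.
f(2.5626, 2.9499) = 40.3587


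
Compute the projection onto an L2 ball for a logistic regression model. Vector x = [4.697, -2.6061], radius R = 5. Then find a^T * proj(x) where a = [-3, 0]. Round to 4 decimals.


Step 1: Compute ||x|| (intermediates to 6 decimals).
||x|| = sqrt(4.697^2 + (-2.6061)^2) = 5.371552
Step 2: Project.
Since ||x|| > R, scale = R/||x|| = 5/5.371552 = 0.93083, proj(x) = scale * x
proj(x) = [4.372109, -2.425836]
Step 3: Dot product.
a^T * proj(x) = -3*4.372109 + 0*(-2.425836) = -13.1163


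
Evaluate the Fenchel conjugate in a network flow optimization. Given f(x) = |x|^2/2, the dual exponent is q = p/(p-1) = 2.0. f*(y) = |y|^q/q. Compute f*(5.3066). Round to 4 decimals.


The conjugate exponent q satisfies 1/p + 1/q = 1.
p = 2, so q = 2/(2 - 1) = 2.0
|y|^q = 5.3066^2.0 = 28.16
f*(5.3066) = 28.16 / 2.0 = 14.08


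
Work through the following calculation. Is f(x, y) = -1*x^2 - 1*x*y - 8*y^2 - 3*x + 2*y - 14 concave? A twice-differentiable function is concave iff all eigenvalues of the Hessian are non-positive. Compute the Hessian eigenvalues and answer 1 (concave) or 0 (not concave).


The Hessian of f(x,y) = -1*x^2 - 1*x*y - 8*y^2 - 3*x + 2*y - 14 is:
H = [[-2, -1], [-1, -16]]
Trace = -2 - 16 = -18
Determinant = -2*-16 - (-1)^2 = 31
Discriminant = (-18)^2 - 4*31 = 200.0
Eigenvalues: lambda_1 = -16.0711, lambda_2 = -1.9289
The function is concave.

1


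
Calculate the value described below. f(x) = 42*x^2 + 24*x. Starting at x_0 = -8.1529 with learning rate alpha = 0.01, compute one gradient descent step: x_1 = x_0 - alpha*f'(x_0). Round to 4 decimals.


We compute the gradient at x_0 and apply the update.
f'(x) = 84*x + 24
f'(-8.1529) = 84*-8.1529 + 24 = -660.8436
x_1 = -8.1529 - 0.01*-660.8436 = -1.5445


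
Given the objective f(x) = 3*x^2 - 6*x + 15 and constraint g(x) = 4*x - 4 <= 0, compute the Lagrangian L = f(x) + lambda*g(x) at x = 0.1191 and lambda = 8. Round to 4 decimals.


Step 1: Evaluate f(x).
f(0.1191) = 3*0.1191^2 - 6*0.1191 + 15 = 14.328
Step 2: Evaluate g(x).
g(0.1191) = 4*0.1191 - 4 = -3.5236
Step 3: Compute Lagrangian.
L = 14.328 + 8*-3.5236 = -13.8608


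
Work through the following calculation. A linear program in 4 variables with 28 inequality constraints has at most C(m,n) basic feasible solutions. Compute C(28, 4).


Each vertex corresponds to some choice of n active constraints out of m, so the number of vertices is at most C(m, n) = m! / (n!(m-n)!).
m = 28, n = 4
Numerator: 28 * 27 * 26 * 25
Denominator: 4! = 24
C(28, 4) = 20475


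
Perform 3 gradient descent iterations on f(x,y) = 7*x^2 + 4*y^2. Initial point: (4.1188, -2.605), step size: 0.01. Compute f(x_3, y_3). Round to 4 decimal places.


Gradient descent on f(x,y) = 7*x^2 + 4*y^2.
Starting point: (4.1188, -2.605), alpha = 0.01
Step 1: grad_x = 2*7*4.1188 = 57.6632, grad_y = 2*4*-2.605 = -20.84
  x_1 = 4.1188 - 0.01*57.6632 = 3.5422
  y_1 = -2.605 - 0.01*-20.84 = -2.3966
Step 2: grad_x = 2*7*3.5422 = 49.5904, grad_y = 2*4*-2.3966 = -19.1728
  x_2 = 3.5422 - 0.01*49.5904 = 3.0463
  y_2 = -2.3966 - 0.01*-19.1728 = -2.2049
Step 3: grad_x = 2*7*3.0463 = 42.6477, grad_y = 2*4*-2.2049 = -17.639
  x_3 = 3.0463 - 0.01*42.6477 = 2.6198
  y_3 = -2.2049 - 0.01*-17.639 = -2.0285
f(2.6198, -2.0285) = 7*2.6198^2 + 4*(-2.0285)^2 = 64.502


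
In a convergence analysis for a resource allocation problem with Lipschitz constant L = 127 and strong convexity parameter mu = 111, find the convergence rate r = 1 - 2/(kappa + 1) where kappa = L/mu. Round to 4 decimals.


Step 1: Compute the condition number.
kappa = L/mu = 127/111 = 1.1441
Step 2: Compute the convergence rate.
r = 1 - 2/(kappa + 1) = 1 - 2*mu/(L + mu) = (L - mu)/(L + mu) = 16/238 = 0.0672


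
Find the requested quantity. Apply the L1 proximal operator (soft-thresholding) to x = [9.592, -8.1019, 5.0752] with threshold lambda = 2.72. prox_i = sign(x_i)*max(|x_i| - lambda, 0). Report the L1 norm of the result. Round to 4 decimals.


Soft-thresholding with lambda = 2.72:
prox(9.592) = sign(9.592)*max(|9.592| - 2.72, 0) = 6.872
prox(-8.1019) = sign(-8.1019)*max(|-8.1019| - 2.72, 0) = -5.3819
prox(5.0752) = sign(5.0752)*max(|5.0752| - 2.72, 0) = 2.3552
prox(x) = [6.872, -5.3819, 2.3552]
||prox(x)||_1 = 6.872 + 5.3819 + 2.3552 = 14.6091


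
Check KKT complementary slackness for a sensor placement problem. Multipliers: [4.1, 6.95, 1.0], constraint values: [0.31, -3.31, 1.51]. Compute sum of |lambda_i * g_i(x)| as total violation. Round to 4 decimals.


KKT complementary slackness check:
lambda_1 * g_1 = 4.1 * 0.31 = 1.271
lambda_2 * g_2 = 6.95 * -3.31 = -23.0045
lambda_3 * g_3 = 1.0 * 1.51 = 1.51
Total violation = 1.271 + 23.0045 + 1.51 = 25.7855


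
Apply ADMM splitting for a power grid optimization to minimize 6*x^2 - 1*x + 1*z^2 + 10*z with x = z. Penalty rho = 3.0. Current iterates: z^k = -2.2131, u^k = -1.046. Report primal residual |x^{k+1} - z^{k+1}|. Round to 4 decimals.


ADMM iteration with rho = 3.0, z^k = -2.2131, u^k = -1.046
Step 1: x-update.
Minimize 6*x^2 - 1*x + (3.0/2)*(x + 2.2131 - 1.046)^2
FOC: (2*6 + 3.0)*x = 1 + 3.0*(-2.2131 + 1.046)
x^{k+1} = -0.1668
Step 2: z-update.
Minimize 1*z^2 + 10*z + (3.0/2)*(-0.1668 - z - 1.046)^2
FOC: (2*1 + 3.0)*z = -10 + 3.0*(-0.1668 - 1.046)
z^{k+1} = -2.7277
Step 3: u-update.
u^{k+1} = -1.046 - 0.1668 + 2.7277 = 1.5149
Step 4: Primal residual = |-0.1668 + 2.7277| = 2.5609


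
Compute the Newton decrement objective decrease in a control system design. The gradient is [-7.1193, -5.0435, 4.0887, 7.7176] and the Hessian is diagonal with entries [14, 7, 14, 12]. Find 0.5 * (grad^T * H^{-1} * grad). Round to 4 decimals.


Step 1: H is diagonal, so H^(-1) * g = [-0.5085, -0.7205, 0.2921, 0.6431].
Step 2: g^T H^(-1) g = sum_i g_i^2 / H_ii
  = (-7.1193)^2/14 + (-5.0435)^2/7 + (4.0887)^2/14 + (7.7176)^2/12
  = 3.6203 + 3.6338 + 1.1941 + 4.9634 = 13.4117
Step 3: Objective decrease = 0.5 * g^T H^(-1) g = 6.7059


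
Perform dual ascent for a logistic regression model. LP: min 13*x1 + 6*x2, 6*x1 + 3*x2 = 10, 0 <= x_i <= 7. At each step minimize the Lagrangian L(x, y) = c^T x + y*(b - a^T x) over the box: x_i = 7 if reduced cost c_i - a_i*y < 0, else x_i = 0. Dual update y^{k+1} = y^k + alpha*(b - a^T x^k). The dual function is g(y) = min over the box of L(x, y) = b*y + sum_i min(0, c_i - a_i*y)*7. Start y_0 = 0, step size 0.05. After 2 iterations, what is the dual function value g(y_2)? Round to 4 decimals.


Dual ascent for LP: min 13*x1 + 6*x2, 6*x1 + 3*x2 = 10, 0 <= x_i <= 7
Step 1: y^k = 0.0, reduced costs: (13.0, 6.0)
  x^k = (0.0, 0.0), subgradient = b - a^T x = 10.0
  y^{k+1} = 0.0 + 0.05*10.0 = 0.5
Step 2: y^k = 0.5, reduced costs: (10.0, 4.5)
  x^k = (0.0, 0.0), subgradient = b - a^T x = 10.0
  y^{k+1} = 0.5 + 0.05*10.0 = 1.0
Dual objective at y_2 = 1.0: reduced costs (7.0, 3.0), box minimizer x = (0.0, 0.0)
g(y_2) = b*y + (c1 - a1*y)*x1 + (c2 - a2*y)*x2 = 10*1.0 + 7.0*0.0 + 3.0*0.0 = 10.0 + 0.0 + 0.0 = 10.0


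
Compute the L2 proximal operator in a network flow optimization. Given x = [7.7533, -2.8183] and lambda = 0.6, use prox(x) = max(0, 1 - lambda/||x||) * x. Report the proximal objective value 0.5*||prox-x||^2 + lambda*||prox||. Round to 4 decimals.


Step 1: Compute ||x||.
||x|| = 8.2496
Step 2: Compute scaling factor.
scale = max(0, 1 - 0.6/8.2496) = 0.9273
Step 3: prox(x) = [7.1894, -2.6133]
||prox(x)|| = 7.6496
Step 4: Proximal objective.
0.5*||prox-x||^2 = 0.18
lambda*||prox|| = 4.5898
Total = 4.7698


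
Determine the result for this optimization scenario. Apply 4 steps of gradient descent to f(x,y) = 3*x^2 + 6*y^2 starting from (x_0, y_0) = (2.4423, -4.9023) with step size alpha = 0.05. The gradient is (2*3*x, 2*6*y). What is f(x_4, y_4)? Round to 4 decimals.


Gradient descent on f(x,y) = 3*x^2 + 6*y^2.
Starting point: (2.4423, -4.9023), alpha = 0.05
Step 1: grad_x = 2*3*2.4423 = 14.6538, grad_y = 2*6*-4.9023 = -58.8276
  x_1 = 2.4423 - 0.05*14.6538 = 1.7096
  y_1 = -4.9023 - 0.05*-58.8276 = -1.9609
Step 2: grad_x = 2*3*1.7096 = 10.2577, grad_y = 2*6*-1.9609 = -23.531
  x_2 = 1.7096 - 0.05*10.2577 = 1.1967
  y_2 = -1.9609 - 0.05*-23.531 = -0.7844
Step 3: grad_x = 2*3*1.1967 = 7.1804, grad_y = 2*6*-0.7844 = -9.4124
  x_3 = 1.1967 - 0.05*7.1804 = 0.8377
  y_3 = -0.7844 - 0.05*-9.4124 = -0.3137
Step 4: grad_x = 2*3*0.8377 = 5.0263, grad_y = 2*6*-0.3137 = -3.765
  x_4 = 0.8377 - 0.05*5.0263 = 0.5864
  y_4 = -0.3137 - 0.05*-3.765 = -0.1255
f(0.5864, -0.1255) = 3*0.5864^2 + 6*(-0.1255)^2 = 1.1261


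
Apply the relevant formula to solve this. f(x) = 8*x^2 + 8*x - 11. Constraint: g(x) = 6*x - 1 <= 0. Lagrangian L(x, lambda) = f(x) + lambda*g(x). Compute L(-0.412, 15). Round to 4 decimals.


Step 1: Evaluate f(x).
f(-0.412) = 8*(-0.412)^2 + 8*(-0.412) - 11 = -12.938
Step 2: Evaluate g(x).
g(-0.412) = 6*-0.412 - 1 = -3.472
Step 3: Compute Lagrangian.
L = -12.938 + 15*-3.472 = -65.018


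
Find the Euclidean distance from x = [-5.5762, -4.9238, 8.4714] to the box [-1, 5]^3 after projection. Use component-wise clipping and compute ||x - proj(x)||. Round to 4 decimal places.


Project each component onto [-1, 5].
clip(-5.5762) = -1.0, clip(-4.9238) = -1.0, clip(8.4714) = 5.0
Projection = [-1.0, -1.0, 5.0]
Squared diffs: [20.9416, 15.3962, 12.0506]
Distance = sqrt(48.3884) = 6.9562


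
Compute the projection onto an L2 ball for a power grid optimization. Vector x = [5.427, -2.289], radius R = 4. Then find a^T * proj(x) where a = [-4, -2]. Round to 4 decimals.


Step 1: Compute ||x|| (intermediates to 6 decimals).
||x|| = sqrt(5.427^2 + (-2.289)^2) = 5.889979
Step 2: Project.
Since ||x|| > R, scale = R/||x|| = 4/5.889979 = 0.67912, proj(x) = scale * x
proj(x) = [3.685584, -1.554506]
Step 3: Dot product.
a^T * proj(x) = -4*3.685584 - 2*(-1.554506) = -11.6333


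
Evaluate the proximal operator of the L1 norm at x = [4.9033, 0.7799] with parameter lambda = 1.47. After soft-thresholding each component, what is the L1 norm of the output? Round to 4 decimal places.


Soft-thresholding with lambda = 1.47:
prox(4.9033) = sign(4.9033)*max(|4.9033| - 1.47, 0) = 3.4333
prox(0.7799) = sign(0.7799)*max(|0.7799| - 1.47, 0) = 0.0
prox(x) = [3.4333, 0.0]
||prox(x)||_1 = 3.4333 + 0.0 = 3.4333


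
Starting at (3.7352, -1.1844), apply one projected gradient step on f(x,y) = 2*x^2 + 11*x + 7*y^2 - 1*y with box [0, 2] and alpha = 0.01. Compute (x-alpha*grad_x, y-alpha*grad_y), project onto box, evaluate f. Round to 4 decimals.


Step 1: Compute gradient at (3.7352, -1.1844).
grad_x = 2*2*3.7352 + 11 = 25.9408
grad_y = 2*7*-1.1844 - 1 = -17.5816
Step 2: Gradient step.
x_raw = 3.7352 - 0.01*25.9408 = 3.4758
y_raw = -1.1844 - 0.01*-17.5816 = -1.0086
Step 3: Project onto [0, 2].
x_proj = clip(3.4758) = 2.0
y_proj = clip(-1.0086) = 0.0
Step 4: Evaluate f.
f(2.0, 0.0) = 30.0


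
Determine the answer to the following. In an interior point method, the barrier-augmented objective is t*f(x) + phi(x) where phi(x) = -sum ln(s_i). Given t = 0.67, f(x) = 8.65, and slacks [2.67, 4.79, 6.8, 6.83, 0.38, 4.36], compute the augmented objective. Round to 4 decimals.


Step 1: Compute log-barrier.
ln values: [0.9821, 1.5665, 1.9169, 1.9213, -0.9676, 1.4725]
phi = -(0.9821 + 1.5665 + 1.9169 + 1.9213 - 0.9676 + 1.4725) = -6.8917
Step 2: Compute augmented objective.
t*f(x) = 0.67*8.65 = 5.7955
Total = 5.7955 - 6.8917 = -1.0962


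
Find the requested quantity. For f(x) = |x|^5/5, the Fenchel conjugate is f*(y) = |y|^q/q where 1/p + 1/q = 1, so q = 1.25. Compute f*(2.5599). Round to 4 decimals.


The conjugate exponent q satisfies 1/p + 1/q = 1.
p = 5, so q = 5/(5 - 1) = 1.25
|y|^q = 2.5599^1.25 = 3.238
f*(2.5599) = 3.238 / 1.25 = 2.5904


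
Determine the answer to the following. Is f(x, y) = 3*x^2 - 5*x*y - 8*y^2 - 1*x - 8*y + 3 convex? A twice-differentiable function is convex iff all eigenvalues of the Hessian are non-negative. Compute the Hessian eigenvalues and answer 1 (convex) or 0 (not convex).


The Hessian of f(x,y) = 3*x^2 - 5*x*y - 8*y^2 - 1*x - 8*y + 3 is:
H = [[6, -5], [-5, -16]]
Trace = 6 - 16 = -10
Determinant = 6*-16 - (-5)^2 = -121
Discriminant = (-10)^2 - 4*-121 = 584.0
Eigenvalues: lambda_1 = -17.083, lambda_2 = 7.083
The function is not convex.

0
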